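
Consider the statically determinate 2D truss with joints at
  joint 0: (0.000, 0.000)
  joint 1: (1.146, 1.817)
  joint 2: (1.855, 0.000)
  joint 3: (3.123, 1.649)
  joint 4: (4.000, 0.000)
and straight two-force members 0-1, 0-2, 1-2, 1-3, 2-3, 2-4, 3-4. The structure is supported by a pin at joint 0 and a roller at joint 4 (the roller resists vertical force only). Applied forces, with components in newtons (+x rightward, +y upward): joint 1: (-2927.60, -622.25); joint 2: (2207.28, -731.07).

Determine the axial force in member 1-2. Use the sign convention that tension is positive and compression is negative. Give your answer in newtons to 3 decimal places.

N=5 nodes, M=7 members, R=3 reactions → 2N=10, M+R=10
member 0 (0-1): L=2.1482, (cx,cy)=(0.5335,0.8458)
member 1 (0-2): L=1.8550, (cx,cy)=(1.0000,0.0000)
member 2 (1-2): L=1.9504, (cx,cy)=(0.3635,-0.9316)
member 3 (1-3): L=1.9841, (cx,cy)=(0.9964,-0.0847)
member 4 (2-3): L=2.0802, (cx,cy)=(0.6096,0.7927)
member 5 (2-4): L=2.1450, (cx,cy)=(1.0000,0.0000)
member 6 (3-4): L=1.8677, (cx,cy)=(0.4696,-0.8829)
solve A·x = −loads:
  F[0-1] = -2560.6778 N (compression)
  F[0-2] = +645.7183 N (tension)
  F[1-2] = +1566.4776 N (tension)
  F[1-3] = +995.7073 N (tension)
  F[2-3] = -918.6536 N (compression)
  F[2-4] = -432.1466 N (compression)
  F[3-4] = +920.3231 N (tension)
  Rx@0 = +720.3200 N
  Ry@0 = +2165.8740 N
  Ry@4 = -812.5540 N

1566.478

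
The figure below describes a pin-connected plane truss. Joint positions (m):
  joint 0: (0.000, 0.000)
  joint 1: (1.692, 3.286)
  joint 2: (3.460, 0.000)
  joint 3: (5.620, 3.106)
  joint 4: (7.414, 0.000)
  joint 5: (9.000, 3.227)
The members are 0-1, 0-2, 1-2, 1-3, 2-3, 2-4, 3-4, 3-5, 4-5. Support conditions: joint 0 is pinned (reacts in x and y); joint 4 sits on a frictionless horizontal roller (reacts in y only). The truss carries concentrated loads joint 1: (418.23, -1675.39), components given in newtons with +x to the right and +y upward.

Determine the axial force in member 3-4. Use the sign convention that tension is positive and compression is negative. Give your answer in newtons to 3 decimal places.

-655.613

N=6 nodes, M=9 members, R=3 reactions → 2N=12, M+R=12
member 0 (0-1): L=3.6960, (cx,cy)=(0.4578,0.8891)
member 1 (0-2): L=3.4600, (cx,cy)=(1.0000,0.0000)
member 2 (1-2): L=3.7314, (cx,cy)=(0.4738,-0.8806)
member 3 (1-3): L=3.9321, (cx,cy)=(0.9990,-0.0458)
member 4 (2-3): L=3.7832, (cx,cy)=(0.5709,0.8210)
member 5 (2-4): L=3.9540, (cx,cy)=(1.0000,0.0000)
member 6 (3-4): L=3.5869, (cx,cy)=(0.5002,-0.8659)
member 7 (3-5): L=3.3822, (cx,cy)=(0.9994,0.0358)
member 8 (4-5): L=3.5957, (cx,cy)=(0.4411,0.8975)
solve A·x = −loads:
  F[0-1] = -1245.8889 N (compression)
  F[0-2] = +988.5832 N (tension)
  F[1-2] = -608.2296 N (compression)
  F[1-3] = -701.1316 N (compression)
  F[2-3] = +652.4097 N (tension)
  F[2-4] = +327.9094 N (tension)
  F[3-4] = -655.6132 N (compression)
  F[3-5] = +0.0000 N (tension)
  F[4-5] = -0.0000 N (compression)
  Rx@0 = -418.2300 N
  Ry@0 = +1107.6717 N
  Ry@4 = +567.7183 N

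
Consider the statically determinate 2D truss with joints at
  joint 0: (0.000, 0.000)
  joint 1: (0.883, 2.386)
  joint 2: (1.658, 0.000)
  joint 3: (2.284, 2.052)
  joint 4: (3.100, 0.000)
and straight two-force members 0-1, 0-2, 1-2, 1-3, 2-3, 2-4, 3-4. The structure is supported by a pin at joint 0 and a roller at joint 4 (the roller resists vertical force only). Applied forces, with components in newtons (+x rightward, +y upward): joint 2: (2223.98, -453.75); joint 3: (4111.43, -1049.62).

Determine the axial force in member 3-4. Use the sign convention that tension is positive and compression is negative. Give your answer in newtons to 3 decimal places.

N=5 nodes, M=7 members, R=3 reactions → 2N=10, M+R=10
member 0 (0-1): L=2.5441, (cx,cy)=(0.3471,0.9378)
member 1 (0-2): L=1.6580, (cx,cy)=(1.0000,0.0000)
member 2 (1-2): L=2.5087, (cx,cy)=(0.3089,-0.9511)
member 3 (1-3): L=1.4403, (cx,cy)=(0.9727,-0.2319)
member 4 (2-3): L=2.1454, (cx,cy)=(0.2918,0.9565)
member 5 (2-4): L=1.4420, (cx,cy)=(1.0000,0.0000)
member 6 (3-4): L=2.2083, (cx,cy)=(0.3695,-0.9292)
solve A·x = −loads:
  F[0-1] = +2382.2296 N (tension)
  F[0-2] = +5508.6069 N (tension)
  F[1-2] = -2770.8573 N (compression)
  F[1-3] = +1729.9468 N (tension)
  F[2-3] = +3229.6233 N (tension)
  F[2-4] = +1486.2642 N (tension)
  F[3-4] = -4022.1907 N (compression)
  Rx@0 = -6335.4100 N
  Ry@0 = -2234.1474 N
  Ry@4 = +3737.5174 N

-4022.191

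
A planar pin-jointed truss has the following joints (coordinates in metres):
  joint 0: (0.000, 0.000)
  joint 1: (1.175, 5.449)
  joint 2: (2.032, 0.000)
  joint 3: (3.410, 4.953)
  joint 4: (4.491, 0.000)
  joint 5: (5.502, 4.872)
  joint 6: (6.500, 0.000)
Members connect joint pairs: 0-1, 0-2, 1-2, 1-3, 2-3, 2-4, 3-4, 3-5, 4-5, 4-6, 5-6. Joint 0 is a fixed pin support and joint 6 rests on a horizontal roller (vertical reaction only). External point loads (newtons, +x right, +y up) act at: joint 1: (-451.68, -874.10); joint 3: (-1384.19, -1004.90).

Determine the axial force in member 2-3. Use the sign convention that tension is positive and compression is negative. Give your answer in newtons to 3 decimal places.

N=7 nodes, M=11 members, R=3 reactions → 2N=14, M+R=14
member 0 (0-1): L=5.5742, (cx,cy)=(0.2108,0.9775)
member 1 (0-2): L=2.0320, (cx,cy)=(1.0000,0.0000)
member 2 (1-2): L=5.5160, (cx,cy)=(0.1554,-0.9879)
member 3 (1-3): L=2.2894, (cx,cy)=(0.9762,-0.2167)
member 4 (2-3): L=5.1411, (cx,cy)=(0.2680,0.9634)
member 5 (2-4): L=2.4590, (cx,cy)=(1.0000,0.0000)
member 6 (3-4): L=5.0696, (cx,cy)=(0.2132,-0.9770)
member 7 (3-5): L=2.0936, (cx,cy)=(0.9993,-0.0387)
member 8 (4-5): L=4.9758, (cx,cy)=(0.2032,0.9791)
member 9 (4-6): L=2.0090, (cx,cy)=(1.0000,0.0000)
member 10 (5-6): L=4.9732, (cx,cy)=(0.2007,-0.9797)
solve A·x = −loads:
  F[0-1] = -2687.5902 N (compression)
  F[0-2] = -1269.3507 N (compression)
  F[1-2] = +1865.5666 N (tension)
  F[1-3] = -414.5320 N (compression)
  F[2-3] = -1912.9077 N (compression)
  F[2-4] = -466.7773 N (compression)
  F[3-4] = +753.6862 N (tension)
  F[3-5] = +306.2965 N (tension)
  F[4-5] = -752.0397 N (compression)
  F[4-6] = -153.2649 N (compression)
  F[5-6] = +763.7396 N (tension)
  Rx@0 = +1835.8700 N
  Ry@0 = +2627.2032 N
  Ry@6 = -748.2032 N

-1912.908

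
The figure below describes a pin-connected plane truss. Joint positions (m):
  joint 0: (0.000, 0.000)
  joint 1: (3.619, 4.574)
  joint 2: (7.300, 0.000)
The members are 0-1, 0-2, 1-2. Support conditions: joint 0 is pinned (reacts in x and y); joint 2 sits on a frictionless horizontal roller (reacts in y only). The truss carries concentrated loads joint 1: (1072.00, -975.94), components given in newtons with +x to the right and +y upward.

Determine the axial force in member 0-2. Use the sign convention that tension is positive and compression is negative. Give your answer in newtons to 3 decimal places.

N=3 nodes, M=3 members, R=3 reactions → 2N=6, M+R=6
member 0 (0-1): L=5.8325, (cx,cy)=(0.6205,0.7842)
member 1 (0-2): L=7.3000, (cx,cy)=(1.0000,0.0000)
member 2 (1-2): L=5.8712, (cx,cy)=(0.6270,-0.7791)
solve A·x = −loads:
  F[0-1] = +228.9848 N (tension)
  F[0-2] = +929.9188 N (tension)
  F[1-2] = -1483.2270 N (compression)
  Rx@0 = -1072.0000 N
  Ry@0 = -179.5744 N
  Ry@2 = +1155.5144 N

929.919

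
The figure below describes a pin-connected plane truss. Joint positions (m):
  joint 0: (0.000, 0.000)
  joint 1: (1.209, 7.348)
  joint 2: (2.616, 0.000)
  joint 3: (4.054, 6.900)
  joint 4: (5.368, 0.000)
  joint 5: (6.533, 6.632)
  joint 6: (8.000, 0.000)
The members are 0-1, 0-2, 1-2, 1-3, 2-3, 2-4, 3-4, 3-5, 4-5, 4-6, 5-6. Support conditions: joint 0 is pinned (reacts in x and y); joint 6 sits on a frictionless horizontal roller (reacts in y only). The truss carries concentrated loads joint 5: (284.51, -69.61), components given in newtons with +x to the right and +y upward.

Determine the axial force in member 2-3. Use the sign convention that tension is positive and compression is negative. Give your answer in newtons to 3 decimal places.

N=7 nodes, M=11 members, R=3 reactions → 2N=14, M+R=14
member 0 (0-1): L=7.4468, (cx,cy)=(0.1624,0.9867)
member 1 (0-2): L=2.6160, (cx,cy)=(1.0000,0.0000)
member 2 (1-2): L=7.4815, (cx,cy)=(0.1881,-0.9822)
member 3 (1-3): L=2.8801, (cx,cy)=(0.9878,-0.1556)
member 4 (2-3): L=7.0483, (cx,cy)=(0.2040,0.9790)
member 5 (2-4): L=2.7520, (cx,cy)=(1.0000,0.0000)
member 6 (3-4): L=7.0240, (cx,cy)=(0.1871,-0.9823)
member 7 (3-5): L=2.4934, (cx,cy)=(0.9942,-0.1075)
member 8 (4-5): L=6.7335, (cx,cy)=(0.1730,0.9849)
member 9 (4-6): L=2.6320, (cx,cy)=(1.0000,0.0000)
member 10 (5-6): L=6.7923, (cx,cy)=(0.2160,-0.9764)
solve A·x = −loads:
  F[0-1] = +226.0937 N (tension)
  F[0-2] = +247.8033 N (tension)
  F[1-2] = -240.2772 N (compression)
  F[1-3] = +82.9033 N (tension)
  F[2-3] = +241.0603 N (tension)
  F[2-4] = +153.4342 N (tension)
  F[3-4] = -246.6053 N (compression)
  F[3-5] = +178.2416 N (tension)
  F[4-5] = +245.9610 N (tension)
  F[4-6] = +64.7462 N (tension)
  F[5-6] = -299.7795 N (compression)
  Rx@0 = -284.5100 N
  Ry@0 = -223.0941 N
  Ry@6 = +292.7041 N

241.060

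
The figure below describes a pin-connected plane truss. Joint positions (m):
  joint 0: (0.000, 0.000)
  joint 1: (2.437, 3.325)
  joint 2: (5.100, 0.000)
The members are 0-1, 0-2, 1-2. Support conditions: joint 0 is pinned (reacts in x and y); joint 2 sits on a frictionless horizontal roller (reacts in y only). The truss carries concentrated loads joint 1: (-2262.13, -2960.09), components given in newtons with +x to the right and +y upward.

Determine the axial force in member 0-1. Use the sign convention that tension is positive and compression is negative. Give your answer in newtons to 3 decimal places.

N=3 nodes, M=3 members, R=3 reactions → 2N=6, M+R=6
member 0 (0-1): L=4.1224, (cx,cy)=(0.5912,0.8066)
member 1 (0-2): L=5.1000, (cx,cy)=(1.0000,0.0000)
member 2 (1-2): L=4.2600, (cx,cy)=(0.6251,-0.7805)
solve A·x = −loads:
  F[0-1] = -3744.8601 N (compression)
  F[0-2] = -48.3435 N (compression)
  F[1-2] = +77.3343 N (tension)
  Rx@0 = +2262.1300 N
  Ry@0 = +3020.4514 N
  Ry@2 = -60.3614 N

-3744.860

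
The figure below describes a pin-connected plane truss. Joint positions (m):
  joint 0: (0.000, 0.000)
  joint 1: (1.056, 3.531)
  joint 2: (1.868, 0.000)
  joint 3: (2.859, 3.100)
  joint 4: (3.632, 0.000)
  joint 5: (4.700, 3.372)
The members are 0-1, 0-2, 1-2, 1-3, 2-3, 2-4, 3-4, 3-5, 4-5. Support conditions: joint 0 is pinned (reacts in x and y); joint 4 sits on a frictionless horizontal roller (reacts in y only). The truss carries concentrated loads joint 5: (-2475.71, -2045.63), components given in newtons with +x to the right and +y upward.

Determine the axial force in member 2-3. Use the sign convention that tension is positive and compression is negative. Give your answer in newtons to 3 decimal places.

N=6 nodes, M=9 members, R=3 reactions → 2N=12, M+R=12
member 0 (0-1): L=3.6855, (cx,cy)=(0.2865,0.9581)
member 1 (0-2): L=1.8680, (cx,cy)=(1.0000,0.0000)
member 2 (1-2): L=3.6232, (cx,cy)=(0.2241,-0.9746)
member 3 (1-3): L=1.8538, (cx,cy)=(0.9726,-0.2325)
member 4 (2-3): L=3.2545, (cx,cy)=(0.3045,0.9525)
member 5 (2-4): L=1.7640, (cx,cy)=(1.0000,0.0000)
member 6 (3-4): L=3.1949, (cx,cy)=(0.2419,-0.9703)
member 7 (3-5): L=1.8610, (cx,cy)=(0.9893,0.1462)
member 8 (4-5): L=3.5371, (cx,cy)=(0.3019,0.9533)
solve A·x = −loads:
  F[0-1] = -1771.2239 N (compression)
  F[0-2] = -1968.2077 N (compression)
  F[1-2] = +1974.2646 N (tension)
  F[1-3] = -976.7266 N (compression)
  F[2-3] = -2019.9669 N (compression)
  F[2-4] = -910.6743 N (compression)
  F[3-4] = +1456.9389 N (tension)
  F[3-5] = -1938.3526 N (compression)
  F[4-5] = -1848.6038 N (compression)
  Rx@0 = +2475.7100 N
  Ry@0 = +1696.9607 N
  Ry@4 = +348.6693 N

-2019.967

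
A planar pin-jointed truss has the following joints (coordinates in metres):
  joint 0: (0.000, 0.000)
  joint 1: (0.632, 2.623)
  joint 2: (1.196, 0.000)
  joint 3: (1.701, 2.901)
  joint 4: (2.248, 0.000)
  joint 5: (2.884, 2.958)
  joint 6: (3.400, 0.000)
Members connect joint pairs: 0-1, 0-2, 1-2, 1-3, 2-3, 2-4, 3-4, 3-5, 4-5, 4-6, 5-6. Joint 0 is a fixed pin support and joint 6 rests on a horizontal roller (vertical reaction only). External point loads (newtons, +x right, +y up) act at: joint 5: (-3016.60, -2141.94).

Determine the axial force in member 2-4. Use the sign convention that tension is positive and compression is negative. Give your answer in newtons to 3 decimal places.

-1287.154

N=7 nodes, M=11 members, R=3 reactions → 2N=14, M+R=14
member 0 (0-1): L=2.6981, (cx,cy)=(0.2342,0.9722)
member 1 (0-2): L=1.1960, (cx,cy)=(1.0000,0.0000)
member 2 (1-2): L=2.6830, (cx,cy)=(0.2102,-0.9777)
member 3 (1-3): L=1.1046, (cx,cy)=(0.9678,0.2517)
member 4 (2-3): L=2.9446, (cx,cy)=(0.1715,0.9852)
member 5 (2-4): L=1.0520, (cx,cy)=(1.0000,0.0000)
member 6 (3-4): L=2.9521, (cx,cy)=(0.1853,-0.9827)
member 7 (3-5): L=1.1844, (cx,cy)=(0.9988,0.0481)
member 8 (4-5): L=3.0256, (cx,cy)=(0.2102,0.9777)
member 9 (4-6): L=1.1520, (cx,cy)=(1.0000,0.0000)
member 10 (5-6): L=3.0027, (cx,cy)=(0.1718,-0.9851)
solve A·x = −loads:
  F[0-1] = -3033.9217 N (compression)
  F[0-2] = -2305.9282 N (compression)
  F[1-2] = +2678.1332 N (tension)
  F[1-3] = -1316.0228 N (compression)
  F[2-3] = -2657.6652 N (compression)
  F[2-4] = -1287.1545 N (compression)
  F[3-4] = +2890.4300 N (tension)
  F[3-5] = -2267.6427 N (compression)
  F[4-5] = -2905.2913 N (compression)
  F[4-6] = -140.8748 N (compression)
  F[5-6] = +819.7681 N (tension)
  Rx@0 = +3016.6000 N
  Ry@0 = +2949.5129 N
  Ry@6 = -807.5729 N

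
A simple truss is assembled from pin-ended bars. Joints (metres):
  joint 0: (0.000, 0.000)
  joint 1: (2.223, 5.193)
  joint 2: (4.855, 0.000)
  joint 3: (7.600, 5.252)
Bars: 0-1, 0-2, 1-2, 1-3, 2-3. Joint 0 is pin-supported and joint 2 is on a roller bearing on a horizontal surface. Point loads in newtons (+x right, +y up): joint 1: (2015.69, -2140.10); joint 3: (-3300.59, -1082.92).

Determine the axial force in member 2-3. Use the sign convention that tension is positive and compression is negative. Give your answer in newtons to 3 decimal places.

-1187.859

N=4 nodes, M=5 members, R=3 reactions → 2N=8, M+R=8
member 0 (0-1): L=5.6488, (cx,cy)=(0.3935,0.9193)
member 1 (0-2): L=4.8550, (cx,cy)=(1.0000,0.0000)
member 2 (1-2): L=5.8219, (cx,cy)=(0.4521,-0.8920)
member 3 (1-3): L=5.3773, (cx,cy)=(0.9999,0.0110)
member 4 (2-3): L=5.9261, (cx,cy)=(0.4632,0.8863)
solve A·x = −loads:
  F[0-1] = -2134.6218 N (compression)
  F[0-2] = -444.8523 N (compression)
  F[1-2] = -233.0785 N (compression)
  F[1-3] = -2750.5319 N (compression)
  F[2-3] = -1187.8594 N (compression)
  Rx@0 = +1284.9000 N
  Ry@0 = +1962.3786 N
  Ry@2 = +1260.6414 N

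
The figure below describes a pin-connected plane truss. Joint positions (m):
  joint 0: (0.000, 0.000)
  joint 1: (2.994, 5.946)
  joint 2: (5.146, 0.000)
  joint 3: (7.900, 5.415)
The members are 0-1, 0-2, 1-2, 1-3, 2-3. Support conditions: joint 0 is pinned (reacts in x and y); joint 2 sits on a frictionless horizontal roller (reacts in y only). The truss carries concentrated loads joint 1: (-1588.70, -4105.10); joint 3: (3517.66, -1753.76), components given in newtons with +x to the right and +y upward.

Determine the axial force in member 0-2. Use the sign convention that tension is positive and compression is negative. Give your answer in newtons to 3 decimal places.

N=4 nodes, M=5 members, R=3 reactions → 2N=8, M+R=8
member 0 (0-1): L=6.6572, (cx,cy)=(0.4497,0.8932)
member 1 (0-2): L=5.1460, (cx,cy)=(1.0000,0.0000)
member 2 (1-2): L=6.3235, (cx,cy)=(0.3403,-0.9403)
member 3 (1-3): L=4.9347, (cx,cy)=(0.9942,-0.1076)
member 4 (2-3): L=6.0751, (cx,cy)=(0.4533,0.8913)
solve A·x = −loads:
  F[0-1] = +1217.8289 N (tension)
  F[0-2] = +1381.2592 N (tension)
  F[1-2] = -6003.5436 N (compression)
  F[1-3] = +4203.9399 N (tension)
  F[2-3] = -1460.0295 N (compression)
  Rx@0 = -1928.9600 N
  Ry@0 = -1087.7183 N
  Ry@2 = +6946.5783 N

1381.259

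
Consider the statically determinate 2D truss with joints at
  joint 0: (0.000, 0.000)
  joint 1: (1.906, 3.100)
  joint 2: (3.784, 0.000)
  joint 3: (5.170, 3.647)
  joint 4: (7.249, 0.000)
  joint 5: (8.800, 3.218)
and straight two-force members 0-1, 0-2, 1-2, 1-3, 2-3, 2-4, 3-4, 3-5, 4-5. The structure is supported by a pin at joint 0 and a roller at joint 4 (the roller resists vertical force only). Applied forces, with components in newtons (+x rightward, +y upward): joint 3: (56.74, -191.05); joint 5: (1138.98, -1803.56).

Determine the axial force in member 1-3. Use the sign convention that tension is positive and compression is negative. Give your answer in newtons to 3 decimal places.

972.206

N=6 nodes, M=9 members, R=3 reactions → 2N=12, M+R=12
member 0 (0-1): L=3.6391, (cx,cy)=(0.5238,0.8519)
member 1 (0-2): L=3.7840, (cx,cy)=(1.0000,0.0000)
member 2 (1-2): L=3.6245, (cx,cy)=(0.5181,-0.8553)
member 3 (1-3): L=3.3095, (cx,cy)=(0.9862,0.1653)
member 4 (2-3): L=3.9015, (cx,cy)=(0.3552,0.9348)
member 5 (2-4): L=3.4650, (cx,cy)=(1.0000,0.0000)
member 6 (3-4): L=4.1980, (cx,cy)=(0.4952,-0.8688)
member 7 (3-5): L=3.6553, (cx,cy)=(0.9931,-0.1174)
member 8 (4-5): L=3.5723, (cx,cy)=(0.4342,0.9008)
solve A·x = −loads:
  F[0-1] = +1015.7278 N (tension)
  F[0-2] = +663.7223 N (tension)
  F[1-2] = -823.7829 N (compression)
  F[1-3] = +972.2060 N (tension)
  F[2-3] = +753.7420 N (tension)
  F[2-4] = -30.8809 N (compression)
  F[3-4] = -1474.3641 N (compression)
  F[3-5] = +1913.2490 N (tension)
  F[4-5] = -1752.8458 N (compression)
  Rx@0 = -1195.7200 N
  Ry@0 = -865.2638 N
  Ry@4 = +2859.8738 N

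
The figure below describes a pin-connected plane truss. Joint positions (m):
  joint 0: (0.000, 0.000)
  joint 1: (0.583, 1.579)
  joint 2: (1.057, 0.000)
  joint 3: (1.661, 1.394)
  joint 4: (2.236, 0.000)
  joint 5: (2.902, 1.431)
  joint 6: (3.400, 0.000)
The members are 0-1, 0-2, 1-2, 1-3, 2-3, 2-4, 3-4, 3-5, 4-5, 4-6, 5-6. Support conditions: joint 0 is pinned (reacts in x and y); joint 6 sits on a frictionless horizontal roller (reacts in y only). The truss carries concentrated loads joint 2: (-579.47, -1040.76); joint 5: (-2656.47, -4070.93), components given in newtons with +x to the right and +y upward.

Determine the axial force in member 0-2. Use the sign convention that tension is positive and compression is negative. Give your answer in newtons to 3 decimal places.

-2338.165

N=7 nodes, M=11 members, R=3 reactions → 2N=14, M+R=14
member 0 (0-1): L=1.6832, (cx,cy)=(0.3464,0.9381)
member 1 (0-2): L=1.0570, (cx,cy)=(1.0000,0.0000)
member 2 (1-2): L=1.6486, (cx,cy)=(0.2875,-0.9578)
member 3 (1-3): L=1.0938, (cx,cy)=(0.9856,-0.1691)
member 4 (2-3): L=1.5192, (cx,cy)=(0.3976,0.9176)
member 5 (2-4): L=1.1790, (cx,cy)=(1.0000,0.0000)
member 6 (3-4): L=1.5079, (cx,cy)=(0.3813,-0.9244)
member 7 (3-5): L=1.2416, (cx,cy)=(0.9996,0.0298)
member 8 (4-5): L=1.5784, (cx,cy)=(0.4219,0.9066)
member 9 (4-6): L=1.1640, (cx,cy)=(1.0000,0.0000)
member 10 (5-6): L=1.5152, (cx,cy)=(0.3287,-0.9444)
solve A·x = −loads:
  F[0-1] = -2591.9842 N (compression)
  F[0-2] = -2338.1647 N (compression)
  F[1-2] = +2846.2257 N (tension)
  F[1-3] = -1741.1949 N (compression)
  F[2-3] = -1836.6818 N (compression)
  F[2-4] = -210.1521 N (compression)
  F[3-4] = +1408.2326 N (tension)
  F[3-5] = -2984.6262 N (compression)
  F[4-5] = -1435.9195 N (compression)
  F[4-6] = +932.7150 N (tension)
  F[5-6] = -2837.8103 N (compression)
  Rx@0 = +3235.9400 N
  Ry@0 = +2431.5389 N
  Ry@6 = +2680.1511 N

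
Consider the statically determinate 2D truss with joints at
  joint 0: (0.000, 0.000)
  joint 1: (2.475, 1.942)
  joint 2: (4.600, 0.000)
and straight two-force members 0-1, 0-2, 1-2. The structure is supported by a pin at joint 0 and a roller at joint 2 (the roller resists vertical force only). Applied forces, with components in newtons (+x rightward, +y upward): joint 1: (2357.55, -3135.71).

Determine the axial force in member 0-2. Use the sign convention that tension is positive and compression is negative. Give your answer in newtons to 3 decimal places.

N=3 nodes, M=3 members, R=3 reactions → 2N=6, M+R=6
member 0 (0-1): L=3.1459, (cx,cy)=(0.7867,0.6173)
member 1 (0-2): L=4.6000, (cx,cy)=(1.0000,0.0000)
member 2 (1-2): L=2.8787, (cx,cy)=(0.7382,-0.6746)
solve A·x = −loads:
  F[0-1] = -734.2688 N (compression)
  F[0-2] = +2935.2185 N (tension)
  F[1-2] = -3976.3068 N (compression)
  Rx@0 = -2357.5500 N
  Ry@0 = +453.2656 N
  Ry@2 = +2682.4444 N

2935.219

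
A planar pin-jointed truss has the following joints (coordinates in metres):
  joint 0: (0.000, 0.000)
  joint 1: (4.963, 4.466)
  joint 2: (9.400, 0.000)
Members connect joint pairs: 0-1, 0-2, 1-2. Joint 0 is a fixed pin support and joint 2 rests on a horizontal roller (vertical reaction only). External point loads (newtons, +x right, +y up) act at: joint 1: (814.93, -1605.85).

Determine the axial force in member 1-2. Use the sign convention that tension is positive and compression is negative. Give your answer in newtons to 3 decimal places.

-1740.939

N=3 nodes, M=3 members, R=3 reactions → 2N=6, M+R=6
member 0 (0-1): L=6.6766, (cx,cy)=(0.7433,0.6689)
member 1 (0-2): L=9.4000, (cx,cy)=(1.0000,0.0000)
member 2 (1-2): L=6.2954, (cx,cy)=(0.7048,-0.7094)
solve A·x = −loads:
  F[0-1] = -554.3626 N (compression)
  F[0-2] = +1227.0134 N (tension)
  F[1-2] = -1740.9390 N (compression)
  Rx@0 = -814.9300 N
  Ry@0 = +370.8169 N
  Ry@2 = +1235.0331 N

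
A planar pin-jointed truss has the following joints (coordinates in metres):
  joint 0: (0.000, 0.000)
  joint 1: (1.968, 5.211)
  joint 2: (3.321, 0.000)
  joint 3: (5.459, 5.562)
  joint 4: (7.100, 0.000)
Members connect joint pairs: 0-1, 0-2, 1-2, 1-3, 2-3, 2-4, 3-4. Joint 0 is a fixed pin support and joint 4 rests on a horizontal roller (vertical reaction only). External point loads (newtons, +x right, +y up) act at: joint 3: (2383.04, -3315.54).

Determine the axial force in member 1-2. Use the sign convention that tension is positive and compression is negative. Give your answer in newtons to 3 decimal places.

N=5 nodes, M=7 members, R=3 reactions → 2N=10, M+R=10
member 0 (0-1): L=5.5702, (cx,cy)=(0.3533,0.9355)
member 1 (0-2): L=3.3210, (cx,cy)=(1.0000,0.0000)
member 2 (1-2): L=5.3838, (cx,cy)=(0.2513,-0.9679)
member 3 (1-3): L=3.5086, (cx,cy)=(0.9950,0.1000)
member 4 (2-3): L=5.9588, (cx,cy)=(0.3588,0.9334)
member 5 (2-4): L=3.7790, (cx,cy)=(1.0000,0.0000)
member 6 (3-4): L=5.7990, (cx,cy)=(0.2830,-0.9591)
solve A·x = −loads:
  F[0-1] = +1176.3843 N (tension)
  F[0-2] = +1967.4160 N (tension)
  F[1-2] = -1066.0041 N (compression)
  F[1-3] = +686.9679 N (tension)
  F[2-3] = +1105.3953 N (tension)
  F[2-4] = +1302.9034 N (tension)
  F[3-4] = -4604.2494 N (compression)
  Rx@0 = -2383.0400 N
  Ry@0 = -1100.5165 N
  Ry@4 = +4416.0565 N

-1066.004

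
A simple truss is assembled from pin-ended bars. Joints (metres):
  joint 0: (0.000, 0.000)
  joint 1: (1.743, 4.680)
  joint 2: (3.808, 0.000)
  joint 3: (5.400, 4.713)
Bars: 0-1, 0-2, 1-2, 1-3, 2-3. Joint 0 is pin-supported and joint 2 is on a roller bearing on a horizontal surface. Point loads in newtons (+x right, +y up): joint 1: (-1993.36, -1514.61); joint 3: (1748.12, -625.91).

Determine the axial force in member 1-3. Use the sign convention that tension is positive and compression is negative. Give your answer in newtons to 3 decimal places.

1965.617

N=4 nodes, M=5 members, R=3 reactions → 2N=8, M+R=8
member 0 (0-1): L=4.9940, (cx,cy)=(0.3490,0.9371)
member 1 (0-2): L=3.8080, (cx,cy)=(1.0000,0.0000)
member 2 (1-2): L=5.1153, (cx,cy)=(0.4037,-0.9149)
member 3 (1-3): L=3.6571, (cx,cy)=(1.0000,0.0090)
member 4 (2-3): L=4.9746, (cx,cy)=(0.3200,0.9474)
solve A·x = −loads:
  F[0-1] = -902.6816 N (compression)
  F[0-2] = +69.8103 N (tension)
  F[1-2] = -711.5070 N (compression)
  F[1-3] = +1965.6168 N (tension)
  F[2-3] = -679.3754 N (compression)
  Rx@0 = +245.2400 N
  Ry@0 = +845.9181 N
  Ry@2 = +1294.6019 N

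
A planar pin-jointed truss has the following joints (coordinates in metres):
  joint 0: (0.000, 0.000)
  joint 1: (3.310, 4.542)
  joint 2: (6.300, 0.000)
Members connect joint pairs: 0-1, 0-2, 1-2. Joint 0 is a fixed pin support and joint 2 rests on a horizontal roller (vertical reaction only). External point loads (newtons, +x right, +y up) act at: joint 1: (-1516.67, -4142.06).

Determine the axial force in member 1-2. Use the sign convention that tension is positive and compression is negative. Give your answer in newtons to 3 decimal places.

N=3 nodes, M=3 members, R=3 reactions → 2N=6, M+R=6
member 0 (0-1): L=5.6201, (cx,cy)=(0.5890,0.8082)
member 1 (0-2): L=6.3000, (cx,cy)=(1.0000,0.0000)
member 2 (1-2): L=5.4378, (cx,cy)=(0.5499,-0.8353)
solve A·x = −loads:
  F[0-1] = -3785.4605 N (compression)
  F[0-2] = +712.7933 N (tension)
  F[1-2] = -1296.3345 N (compression)
  Rx@0 = +1516.6700 N
  Ry@0 = +3059.2817 N
  Ry@2 = +1082.7783 N

-1296.335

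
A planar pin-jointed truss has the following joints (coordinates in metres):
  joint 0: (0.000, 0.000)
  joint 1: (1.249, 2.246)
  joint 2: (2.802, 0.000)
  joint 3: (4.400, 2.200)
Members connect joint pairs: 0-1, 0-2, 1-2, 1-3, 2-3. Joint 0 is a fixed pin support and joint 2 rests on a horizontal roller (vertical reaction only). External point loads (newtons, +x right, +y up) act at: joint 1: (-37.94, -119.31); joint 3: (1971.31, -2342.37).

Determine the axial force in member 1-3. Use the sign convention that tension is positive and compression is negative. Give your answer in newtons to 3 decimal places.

3634.573

N=4 nodes, M=5 members, R=3 reactions → 2N=8, M+R=8
member 0 (0-1): L=2.5699, (cx,cy)=(0.4860,0.8740)
member 1 (0-2): L=2.8020, (cx,cy)=(1.0000,0.0000)
member 2 (1-2): L=2.7306, (cx,cy)=(0.5687,-0.8225)
member 3 (1-3): L=3.1513, (cx,cy)=(0.9999,-0.0146)
member 4 (2-3): L=2.7191, (cx,cy)=(0.5877,0.8091)
solve A·x = −loads:
  F[0-1] = +3189.0783 N (tension)
  F[0-2] = +383.4578 N (tension)
  F[1-2] = -3598.0521 N (compression)
  F[1-3] = +3634.5733 N (tension)
  F[2-3] = -2829.5097 N (compression)
  Rx@0 = -1933.3700 N
  Ry@0 = -2787.1119 N
  Ry@2 = +5248.7919 N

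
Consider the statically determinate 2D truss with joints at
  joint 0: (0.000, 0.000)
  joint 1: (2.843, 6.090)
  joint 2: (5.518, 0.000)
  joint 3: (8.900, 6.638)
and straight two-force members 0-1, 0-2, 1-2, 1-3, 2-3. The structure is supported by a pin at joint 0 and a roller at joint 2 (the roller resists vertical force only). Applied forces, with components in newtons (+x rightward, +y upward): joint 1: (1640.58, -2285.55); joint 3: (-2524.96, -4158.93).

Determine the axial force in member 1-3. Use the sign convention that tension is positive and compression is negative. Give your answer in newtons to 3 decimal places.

-427.382

N=4 nodes, M=5 members, R=3 reactions → 2N=8, M+R=8
member 0 (0-1): L=6.7209, (cx,cy)=(0.4230,0.9061)
member 1 (0-2): L=5.5180, (cx,cy)=(1.0000,0.0000)
member 2 (1-2): L=6.6516, (cx,cy)=(0.4022,-0.9156)
member 3 (1-3): L=6.0817, (cx,cy)=(0.9959,0.0901)
member 4 (2-3): L=7.4499, (cx,cy)=(0.4540,0.8910)
solve A·x = −loads:
  F[0-1] = +236.4204 N (tension)
  F[0-2] = -984.3876 N (compression)
  F[1-2] = -2772.3570 N (compression)
  F[1-3] = -427.3822 N (compression)
  F[2-3] = -4624.3911 N (compression)
  Rx@0 = +884.3800 N
  Ry@0 = -214.2267 N
  Ry@2 = +6658.7067 N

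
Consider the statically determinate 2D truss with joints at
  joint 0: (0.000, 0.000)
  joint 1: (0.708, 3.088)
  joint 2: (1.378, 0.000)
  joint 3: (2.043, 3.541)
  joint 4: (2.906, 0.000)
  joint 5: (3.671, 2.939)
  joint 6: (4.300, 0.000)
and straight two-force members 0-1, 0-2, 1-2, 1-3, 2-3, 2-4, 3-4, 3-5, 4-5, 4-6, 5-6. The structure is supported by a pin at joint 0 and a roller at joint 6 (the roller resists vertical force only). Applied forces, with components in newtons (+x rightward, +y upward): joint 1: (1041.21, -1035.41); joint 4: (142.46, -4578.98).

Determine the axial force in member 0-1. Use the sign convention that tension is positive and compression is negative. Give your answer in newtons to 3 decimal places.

-1643.193

N=7 nodes, M=11 members, R=3 reactions → 2N=14, M+R=14
member 0 (0-1): L=3.1681, (cx,cy)=(0.2235,0.9747)
member 1 (0-2): L=1.3780, (cx,cy)=(1.0000,0.0000)
member 2 (1-2): L=3.1598, (cx,cy)=(0.2120,-0.9773)
member 3 (1-3): L=1.4098, (cx,cy)=(0.9470,0.3213)
member 4 (2-3): L=3.6029, (cx,cy)=(0.1846,0.9828)
member 5 (2-4): L=1.5280, (cx,cy)=(1.0000,0.0000)
member 6 (3-4): L=3.6446, (cx,cy)=(0.2368,-0.9716)
member 7 (3-5): L=1.7357, (cx,cy)=(0.9379,-0.3468)
member 8 (4-5): L=3.0369, (cx,cy)=(0.2519,0.9678)
member 9 (4-6): L=1.3940, (cx,cy)=(1.0000,0.0000)
member 10 (5-6): L=3.0056, (cx,cy)=(0.2093,-0.9779)
solve A·x = −loads:
  F[0-1] = -1643.1932 N (compression)
  F[0-2] = +1550.8844 N (tension)
  F[1-2] = +84.1690 N (tension)
  F[1-3] = -1506.1465 N (compression)
  F[2-3] = -83.6932 N (compression)
  F[2-4] = +1584.1788 N (tension)
  F[3-4] = +1243.5957 N (tension)
  F[3-5] = -1851.0823 N (compression)
  F[4-5] = +3483.0665 N (tension)
  F[4-6] = +858.8031 N (tension)
  F[5-6] = -4103.6250 N (compression)
  Rx@0 = -1183.6700 N
  Ry@0 = +1601.6359 N
  Ry@6 = +4012.7541 N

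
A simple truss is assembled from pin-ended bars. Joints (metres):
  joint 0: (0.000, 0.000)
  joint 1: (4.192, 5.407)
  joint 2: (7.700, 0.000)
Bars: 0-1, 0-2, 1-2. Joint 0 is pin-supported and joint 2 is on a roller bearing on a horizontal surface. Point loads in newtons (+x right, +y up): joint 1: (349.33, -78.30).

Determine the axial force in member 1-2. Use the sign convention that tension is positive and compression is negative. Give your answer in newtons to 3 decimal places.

N=3 nodes, M=3 members, R=3 reactions → 2N=6, M+R=6
member 0 (0-1): L=6.8417, (cx,cy)=(0.6127,0.7903)
member 1 (0-2): L=7.7000, (cx,cy)=(1.0000,0.0000)
member 2 (1-2): L=6.4453, (cx,cy)=(0.5443,-0.8389)
solve A·x = −loads:
  F[0-1] = +265.2525 N (tension)
  F[0-2] = +186.8057 N (tension)
  F[1-2] = -343.2201 N (compression)
  Rx@0 = -349.3300 N
  Ry@0 = -209.6300 N
  Ry@2 = +287.9300 N

-343.220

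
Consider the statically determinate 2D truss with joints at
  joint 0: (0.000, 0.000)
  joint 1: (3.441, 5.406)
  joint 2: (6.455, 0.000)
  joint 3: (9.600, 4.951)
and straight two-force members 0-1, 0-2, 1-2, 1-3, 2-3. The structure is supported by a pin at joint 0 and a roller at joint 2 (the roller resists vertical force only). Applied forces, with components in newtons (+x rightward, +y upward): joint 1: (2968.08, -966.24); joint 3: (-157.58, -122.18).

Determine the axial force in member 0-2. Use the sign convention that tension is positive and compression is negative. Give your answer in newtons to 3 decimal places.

N=4 nodes, M=5 members, R=3 reactions → 2N=8, M+R=8
member 0 (0-1): L=6.4082, (cx,cy)=(0.5370,0.8436)
member 1 (0-2): L=6.4550, (cx,cy)=(1.0000,0.0000)
member 2 (1-2): L=6.1894, (cx,cy)=(0.4870,-0.8734)
member 3 (1-3): L=6.1758, (cx,cy)=(0.9973,-0.0737)
member 4 (2-3): L=5.8654, (cx,cy)=(0.5362,0.8441)
solve A·x = −loads:
  F[0-1] = +2339.0617 N (tension)
  F[0-2] = +1554.5025 N (tension)
  F[1-2] = -3359.0053 N (compression)
  F[1-3] = -76.5918 N (compression)
  F[2-3] = -151.4316 N (compression)
  Rx@0 = -2810.5000 N
  Ry@0 = -1973.2410 N
  Ry@2 = +3061.6610 N

1554.503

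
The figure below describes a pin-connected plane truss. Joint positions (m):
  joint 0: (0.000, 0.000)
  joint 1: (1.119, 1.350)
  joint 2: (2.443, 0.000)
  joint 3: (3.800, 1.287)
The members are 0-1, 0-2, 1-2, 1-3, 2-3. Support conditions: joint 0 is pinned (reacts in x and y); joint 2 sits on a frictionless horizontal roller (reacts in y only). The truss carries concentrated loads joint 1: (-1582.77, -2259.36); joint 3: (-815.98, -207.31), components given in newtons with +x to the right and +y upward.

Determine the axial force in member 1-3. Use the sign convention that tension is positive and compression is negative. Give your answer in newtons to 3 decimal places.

N=4 nodes, M=5 members, R=3 reactions → 2N=8, M+R=8
member 0 (0-1): L=1.7535, (cx,cy)=(0.6382,0.7699)
member 1 (0-2): L=2.4430, (cx,cy)=(1.0000,0.0000)
member 2 (1-2): L=1.8909, (cx,cy)=(0.7002,-0.7139)
member 3 (1-3): L=2.6817, (cx,cy)=(0.9997,-0.0235)
member 4 (2-3): L=1.8702, (cx,cy)=(0.7256,0.6881)
solve A·x = −loads:
  F[0-1] = -3135.2411 N (compression)
  F[0-2] = -397.9558 N (compression)
  F[1-2] = +235.5427 N (tension)
  F[1-3] = -583.1117 N (compression)
  F[2-3] = -321.1657 N (compression)
  Rx@0 = +2398.7500 N
  Ry@0 = +2413.8267 N
  Ry@2 = +52.8433 N

-583.112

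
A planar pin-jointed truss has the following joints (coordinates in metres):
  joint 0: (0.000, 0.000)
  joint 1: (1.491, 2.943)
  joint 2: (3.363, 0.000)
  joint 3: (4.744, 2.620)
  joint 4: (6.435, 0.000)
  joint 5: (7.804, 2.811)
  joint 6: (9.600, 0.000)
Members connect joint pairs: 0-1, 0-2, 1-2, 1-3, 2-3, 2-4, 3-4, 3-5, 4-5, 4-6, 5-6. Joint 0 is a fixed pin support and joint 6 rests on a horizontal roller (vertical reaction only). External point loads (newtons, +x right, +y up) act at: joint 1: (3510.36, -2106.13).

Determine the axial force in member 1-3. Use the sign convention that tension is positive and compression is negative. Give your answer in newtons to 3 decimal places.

N=7 nodes, M=11 members, R=3 reactions → 2N=14, M+R=14
member 0 (0-1): L=3.2991, (cx,cy)=(0.4519,0.8921)
member 1 (0-2): L=3.3630, (cx,cy)=(1.0000,0.0000)
member 2 (1-2): L=3.4879, (cx,cy)=(0.5367,-0.8438)
member 3 (1-3): L=3.2690, (cx,cy)=(0.9951,-0.0988)
member 4 (2-3): L=2.9617, (cx,cy)=(0.4663,0.8846)
member 5 (2-4): L=3.0720, (cx,cy)=(1.0000,0.0000)
member 6 (3-4): L=3.1183, (cx,cy)=(0.5423,-0.8402)
member 7 (3-5): L=3.0660, (cx,cy)=(0.9981,0.0623)
member 8 (4-5): L=3.1266, (cx,cy)=(0.4379,0.8990)
member 9 (4-6): L=3.1650, (cx,cy)=(1.0000,0.0000)
member 10 (5-6): L=3.3358, (cx,cy)=(0.5384,-0.8427)
solve A·x = −loads:
  F[0-1] = -787.9341 N (compression)
  F[0-2] = +3866.4557 N (tension)
  F[1-2] = -1289.5278 N (compression)
  F[1-3] = -3189.9648 N (compression)
  F[2-3] = +1229.9594 N (tension)
  F[2-4] = +2600.8385 N (tension)
  F[3-4] = -1791.2023 N (compression)
  F[3-5] = -1632.6761 N (compression)
  F[4-5] = +1673.9529 N (tension)
  F[4-6] = +896.5644 N (tension)
  F[5-6] = -1665.2168 N (compression)
  Rx@0 = -3510.3600 N
  Ry@0 = +702.8769 N
  Ry@6 = +1403.2531 N

-3189.965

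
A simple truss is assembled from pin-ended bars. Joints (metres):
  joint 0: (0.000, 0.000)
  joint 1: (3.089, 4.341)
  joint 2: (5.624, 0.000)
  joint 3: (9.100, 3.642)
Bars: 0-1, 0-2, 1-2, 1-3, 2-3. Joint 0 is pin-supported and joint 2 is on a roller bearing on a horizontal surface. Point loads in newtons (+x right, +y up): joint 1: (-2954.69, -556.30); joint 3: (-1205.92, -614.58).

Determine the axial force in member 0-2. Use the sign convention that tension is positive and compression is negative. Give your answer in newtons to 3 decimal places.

N=4 nodes, M=5 members, R=3 reactions → 2N=8, M+R=8
member 0 (0-1): L=5.3279, (cx,cy)=(0.5798,0.8148)
member 1 (0-2): L=5.6240, (cx,cy)=(1.0000,0.0000)
member 2 (1-2): L=5.0270, (cx,cy)=(0.5043,-0.8635)
member 3 (1-3): L=6.0515, (cx,cy)=(0.9933,-0.1155)
member 4 (2-3): L=5.0346, (cx,cy)=(0.6904,0.7234)
solve A·x = −loads:
  F[0-1] = -3599.1290 N (compression)
  F[0-2] = -2073.9020 N (compression)
  F[1-2] = +2826.7310 N (tension)
  F[1-3] = -561.2361 N (compression)
  F[2-3] = -939.1857 N (compression)
  Rx@0 = +4160.6100 N
  Ry@0 = +2932.4698 N
  Ry@2 = -1761.5898 N

-2073.902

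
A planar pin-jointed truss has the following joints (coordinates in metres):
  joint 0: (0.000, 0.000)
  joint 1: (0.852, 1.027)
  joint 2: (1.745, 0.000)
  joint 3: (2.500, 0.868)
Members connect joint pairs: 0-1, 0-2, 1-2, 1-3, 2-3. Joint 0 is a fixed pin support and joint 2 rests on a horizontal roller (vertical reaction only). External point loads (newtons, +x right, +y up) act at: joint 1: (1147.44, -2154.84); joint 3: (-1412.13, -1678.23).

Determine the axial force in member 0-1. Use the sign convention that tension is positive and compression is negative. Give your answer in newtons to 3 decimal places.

-524.581

N=4 nodes, M=5 members, R=3 reactions → 2N=8, M+R=8
member 0 (0-1): L=1.3344, (cx,cy)=(0.6385,0.7696)
member 1 (0-2): L=1.7450, (cx,cy)=(1.0000,0.0000)
member 2 (1-2): L=1.3609, (cx,cy)=(0.6562,-0.7546)
member 3 (1-3): L=1.6557, (cx,cy)=(0.9954,-0.0960)
member 4 (2-3): L=1.1504, (cx,cy)=(0.6563,0.7545)
solve A·x = −loads:
  F[0-1] = -524.5809 N (compression)
  F[0-2] = +70.2483 N (tension)
  F[1-2] = -2326.1261 N (compression)
  F[1-3] = +44.1378 N (tension)
  F[2-3] = -2218.6411 N (compression)
  Rx@0 = +264.6900 N
  Ry@0 = +403.7343 N
  Ry@2 = +3429.3357 N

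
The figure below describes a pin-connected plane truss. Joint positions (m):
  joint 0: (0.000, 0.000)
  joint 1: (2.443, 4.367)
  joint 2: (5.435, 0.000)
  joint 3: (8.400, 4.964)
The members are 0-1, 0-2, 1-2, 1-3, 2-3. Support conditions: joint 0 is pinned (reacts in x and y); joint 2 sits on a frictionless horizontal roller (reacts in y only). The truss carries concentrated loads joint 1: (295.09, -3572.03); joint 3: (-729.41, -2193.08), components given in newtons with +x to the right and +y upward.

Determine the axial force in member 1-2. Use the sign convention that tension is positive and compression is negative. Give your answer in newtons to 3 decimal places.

N=4 nodes, M=5 members, R=3 reactions → 2N=8, M+R=8
member 0 (0-1): L=5.0039, (cx,cy)=(0.4882,0.8727)
member 1 (0-2): L=5.4350, (cx,cy)=(1.0000,0.0000)
member 2 (1-2): L=5.2937, (cx,cy)=(0.5652,-0.8250)
member 3 (1-3): L=5.9868, (cx,cy)=(0.9950,0.0997)
member 4 (2-3): L=5.7821, (cx,cy)=(0.5128,0.8585)
solve A·x = −loads:
  F[0-1] = -1373.9911 N (compression)
  F[0-2] = +236.4898 N (tension)
  F[1-2] = -2801.4255 N (compression)
  F[1-3] = +620.5737 N (tension)
  F[2-3] = -2626.5893 N (compression)
  Rx@0 = +434.3200 N
  Ry@0 = +1199.1104 N
  Ry@2 = +4565.9996 N

-2801.425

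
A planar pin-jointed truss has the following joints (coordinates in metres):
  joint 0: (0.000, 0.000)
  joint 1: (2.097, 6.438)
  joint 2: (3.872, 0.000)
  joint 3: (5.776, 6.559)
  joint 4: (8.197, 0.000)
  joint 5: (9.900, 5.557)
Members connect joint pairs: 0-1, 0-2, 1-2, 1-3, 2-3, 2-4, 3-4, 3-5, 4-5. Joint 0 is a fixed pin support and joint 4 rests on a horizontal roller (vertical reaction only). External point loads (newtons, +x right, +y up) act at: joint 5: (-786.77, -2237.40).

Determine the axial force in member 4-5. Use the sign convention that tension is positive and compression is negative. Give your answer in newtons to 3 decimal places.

-2364.019

N=6 nodes, M=9 members, R=3 reactions → 2N=12, M+R=12
member 0 (0-1): L=6.7709, (cx,cy)=(0.3097,0.9508)
member 1 (0-2): L=3.8720, (cx,cy)=(1.0000,0.0000)
member 2 (1-2): L=6.6782, (cx,cy)=(0.2658,-0.9640)
member 3 (1-3): L=3.6810, (cx,cy)=(0.9995,0.0329)
member 4 (2-3): L=6.8298, (cx,cy)=(0.2788,0.9604)
member 5 (2-4): L=4.3250, (cx,cy)=(1.0000,0.0000)
member 6 (3-4): L=6.9915, (cx,cy)=(0.3463,-0.9381)
member 7 (3-5): L=4.2440, (cx,cy)=(0.9717,-0.2361)
member 8 (4-5): L=5.8121, (cx,cy)=(0.2930,0.9561)
solve A·x = −loads:
  F[0-1] = -72.0799 N (compression)
  F[0-2] = -764.4463 N (compression)
  F[1-2] = +69.6994 N (tension)
  F[1-3] = -40.8711 N (compression)
  F[2-3] = -69.9662 N (compression)
  F[2-4] = -726.4158 N (compression)
  F[3-4] = +97.4240 N (tension)
  F[3-5] = -96.8272 N (compression)
  F[4-5] = -2364.0188 N (compression)
  Rx@0 = +786.7700 N
  Ry@0 = +68.5359 N
  Ry@4 = +2168.8641 N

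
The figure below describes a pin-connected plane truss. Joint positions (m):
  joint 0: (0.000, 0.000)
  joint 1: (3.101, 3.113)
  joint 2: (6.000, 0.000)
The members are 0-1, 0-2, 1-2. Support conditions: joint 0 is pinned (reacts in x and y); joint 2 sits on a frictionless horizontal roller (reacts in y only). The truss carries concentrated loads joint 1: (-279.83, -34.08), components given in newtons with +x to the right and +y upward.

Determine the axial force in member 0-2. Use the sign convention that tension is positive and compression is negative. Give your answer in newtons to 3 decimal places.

-118.802

N=3 nodes, M=3 members, R=3 reactions → 2N=6, M+R=6
member 0 (0-1): L=4.3940, (cx,cy)=(0.7057,0.7085)
member 1 (0-2): L=6.0000, (cx,cy)=(1.0000,0.0000)
member 2 (1-2): L=4.2538, (cx,cy)=(0.6815,-0.7318)
solve A·x = −loads:
  F[0-1] = -228.1695 N (compression)
  F[0-2] = -118.8017 N (compression)
  F[1-2] = +174.3224 N (tension)
  Rx@0 = +279.8300 N
  Ry@0 = +161.6515 N
  Ry@2 = -127.5715 N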